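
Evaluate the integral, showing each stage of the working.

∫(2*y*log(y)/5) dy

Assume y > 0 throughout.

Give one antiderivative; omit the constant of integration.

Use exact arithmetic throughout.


Step 1. Integrate ∫(2*y*log(y)/5) dy by parts with u = log(y), dv = (2*y/5) dy, so v = y**2/5 [assuming y > 0]: now y**2*log(y)/5 + ∫(-y/5) dy.
Step 2. Evaluate the standard form: now y**2*log(y)/5 - y**2/10.
Answer: y**2*log(y)/5 - y**2/10.


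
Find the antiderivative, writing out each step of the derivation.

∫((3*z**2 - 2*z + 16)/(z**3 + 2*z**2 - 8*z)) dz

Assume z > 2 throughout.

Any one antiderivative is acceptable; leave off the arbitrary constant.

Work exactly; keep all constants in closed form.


Step 1. Decompose ∫((3*z**2 - 2*z + 16)/(z**3 + 2*z**2 - 8*z)) dz by partial fractions, (3*z**2 - 2*z + 16)/(z**3 + 2*z**2 - 8*z) = 3/(z + 4) + 2/(z - 2) - 2/z: now ∫(-2/z) dz + ∫(2/(z - 2)) dz + ∫(3/(z + 4)) dz.
Step 2. Evaluate the standard form [assuming z > -4]: now 3*log(z + 4) + ∫(-2/z) dz + ∫(2/(z - 2)) dz.
Step 3. Evaluate the standard form [assuming z > 2]: now 2*log(z - 2) + 3*log(z + 4) + ∫(-2/z) dz.
Step 4. Evaluate the standard form [assuming z > 0]: now -2*log(z) + 2*log(z - 2) + 3*log(z + 4).
Answer: -2*log(z) + 2*log(z - 2) + 3*log(z + 4).


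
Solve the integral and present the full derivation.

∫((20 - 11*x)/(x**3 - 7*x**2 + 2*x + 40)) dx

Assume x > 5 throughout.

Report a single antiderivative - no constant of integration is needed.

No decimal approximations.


Step 1. Decompose ∫((20 - 11*x)/(x**3 - 7*x**2 + 2*x + 40)) dx by partial fractions, (20 - 11*x)/(x**3 - 7*x**2 + 2*x + 40) = 1/(x + 2) + 4/(x - 4) - 5/(x - 5): now ∫(-5/(x - 5)) dx + ∫(4/(x - 4)) dx + ∫(1/(x + 2)) dx.
Step 2. Evaluate the standard form [assuming x > 5]: now -5*log(x - 5) + ∫(4/(x - 4)) dx + ∫(1/(x + 2)) dx.
Step 3. Evaluate the standard form [assuming x > 4]: now -5*log(x - 5) + 4*log(x - 4) + ∫(1/(x + 2)) dx.
Step 4. Evaluate the standard form [assuming x > -2]: now -5*log(x - 5) + 4*log(x - 4) + log(x + 2).
Answer: -5*log(x - 5) + 4*log(x - 4) + log(x + 2).


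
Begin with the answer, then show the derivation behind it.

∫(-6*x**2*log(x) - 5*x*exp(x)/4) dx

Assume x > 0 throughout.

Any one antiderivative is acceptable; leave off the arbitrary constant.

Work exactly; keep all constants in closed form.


The answer is -2*x**3*log(x) + 2*x**3/3 - 5*x*exp(x)/4 + 5*exp(x)/4.
Step 1. Rewrite: now ∫(-5*x*exp(x)/4) dx + ∫(-6*x**2*log(x)) dx.
Step 2. Integrate ∫(-5*x*exp(x)/4) dx by parts with u = x, dv = (-5*exp(x)/4) dx, so v = -5*exp(x)/4: now -5*x*exp(x)/4 + ∫(-6*x**2*log(x)) dx + ∫(5*exp(x)/4) dx.
Step 3. Evaluate the standard form: now -5*x*exp(x)/4 + 5*exp(x)/4 + ∫(-6*x**2*log(x)) dx.
Step 4. Integrate ∫(-6*x**2*log(x)) dx by parts with u = log(x), dv = (-6*x**2) dx, so v = -2*x**3 [assuming x > 0]: now -2*x**3*log(x) - 5*x*exp(x)/4 + 5*exp(x)/4 + ∫(2*x**2) dx.
Step 5. Evaluate the standard form: now -2*x**3*log(x) + 2*x**3/3 - 5*x*exp(x)/4 + 5*exp(x)/4.
Answer: -2*x**3*log(x) + 2*x**3/3 - 5*x*exp(x)/4 + 5*exp(x)/4.


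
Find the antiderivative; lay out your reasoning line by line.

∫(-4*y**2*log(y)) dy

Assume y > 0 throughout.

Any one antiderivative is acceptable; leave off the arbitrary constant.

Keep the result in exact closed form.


Step 1. Integrate ∫(-4*y**2*log(y)) dy by parts with u = log(y), dv = (-4*y**2) dy, so v = -4*y**3/3 [assuming y > 0]: now -4*y**3*log(y)/3 + ∫(4*y**2/3) dy.
Step 2. Evaluate the standard form: now -4*y**3*log(y)/3 + 4*y**3/9.
Answer: -4*y**3*log(y)/3 + 4*y**3/9.


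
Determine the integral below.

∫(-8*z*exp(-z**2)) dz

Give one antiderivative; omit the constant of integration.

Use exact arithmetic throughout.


Answer: 4*exp(-z**2).


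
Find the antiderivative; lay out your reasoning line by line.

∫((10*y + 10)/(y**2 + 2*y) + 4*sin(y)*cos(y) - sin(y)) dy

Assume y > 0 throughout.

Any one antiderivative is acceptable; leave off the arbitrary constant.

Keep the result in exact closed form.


Step 1. Rewrite: now ∫((10*y + 10)/(y**2 + 2*y)) dy + ∫(4*sin(y)*cos(y)) dy + ∫(-sin(y)) dy.
Step 2. Evaluate the standard form: now cos(y) + ∫((10*y + 10)/(y**2 + 2*y)) dy + ∫(4*sin(y)*cos(y)) dy.
Step 3. Decompose ∫((10*y + 10)/(y**2 + 2*y)) dy by partial fractions, (10*y + 10)/(y**2 + 2*y) = 5/(y + 2) + 5/y: now cos(y) + ∫(5/y) dy + ∫(4*sin(y)*cos(y)) dy + ∫(5/(y + 2)) dy.
Step 4. Evaluate the standard form [assuming y > 0]: now 5*log(y) + cos(y) + ∫(4*sin(y)*cos(y)) dy + ∫(5/(y + 2)) dy.
Step 5. Evaluate the standard form [assuming y > -2]: now 5*log(y) + 5*log(y + 2) + cos(y) + ∫(4*sin(y)*cos(y)) dy.
Step 6. Substitute u = sin(y), turning ∫(4*sin(y)*cos(y)) dy into ∫(4*u) du: now 5*log(y) + 5*log(y + 2) + cos(y) + ∫(4*u) du.
Step 7. Evaluate the standard form: now 2*u**2 + 5*log(y) + 5*log(y + 2) + cos(y).
Step 8. Substitute back u = sin(y): now 5*log(y) + 5*log(y + 2) + 2*sin(y)**2 + cos(y).
Answer: 5*log(y) + 5*log(y + 2) + 2*sin(y)**2 + cos(y).


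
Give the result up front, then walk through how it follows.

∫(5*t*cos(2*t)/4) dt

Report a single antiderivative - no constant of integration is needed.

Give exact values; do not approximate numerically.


The answer is 5*t*sin(2*t)/8 + 5*cos(2*t)/16.
Step 1. Integrate ∫(5*t*cos(2*t)/4) dt by parts with u = t, dv = (5*cos(2*t)/4) dt, so v = 5*sin(2*t)/8: now 5*t*sin(2*t)/8 + ∫(-5*sin(2*t)/8) dt.
Step 2. Evaluate the standard form: now 5*t*sin(2*t)/8 + 5*cos(2*t)/16.
Answer: 5*t*sin(2*t)/8 + 5*cos(2*t)/16.


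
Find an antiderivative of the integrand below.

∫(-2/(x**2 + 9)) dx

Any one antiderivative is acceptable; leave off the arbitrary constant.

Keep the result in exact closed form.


Answer: -2*atan(x/3)/3.


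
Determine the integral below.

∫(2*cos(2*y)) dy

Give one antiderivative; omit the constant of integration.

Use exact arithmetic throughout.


Answer: sin(2*y).


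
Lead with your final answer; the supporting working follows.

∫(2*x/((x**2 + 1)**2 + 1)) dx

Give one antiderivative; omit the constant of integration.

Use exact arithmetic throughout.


The answer is atan(x**2 + 1).
Step 1. Substitute u = x**2 + 1, turning ∫(2*x/((x**2 + 1)**2 + 1)) dx into ∫(1/(u**2 + 1)) du: now ∫(1/(u**2 + 1)) du.
Step 2. Evaluate the standard form: now atan(u).
Step 3. Substitute back u = x**2 + 1: now atan(x**2 + 1).
Answer: atan(x**2 + 1).


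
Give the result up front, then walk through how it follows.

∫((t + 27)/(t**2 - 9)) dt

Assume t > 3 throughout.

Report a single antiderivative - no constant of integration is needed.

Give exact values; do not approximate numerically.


The answer is 5*log(t - 3) - 4*log(t + 3).
Step 1. Decompose ∫((t + 27)/(t**2 - 9)) dt by partial fractions, (t + 27)/(t**2 - 9) = -4/(t + 3) + 5/(t - 3): now ∫(5/(t - 3)) dt + ∫(-4/(t + 3)) dt.
Step 2. Evaluate the standard form [assuming t > -3]: now -4*log(t + 3) + ∫(5/(t - 3)) dt.
Step 3. Evaluate the standard form [assuming t > 3]: now 5*log(t - 3) - 4*log(t + 3).
Answer: 5*log(t - 3) - 4*log(t + 3).


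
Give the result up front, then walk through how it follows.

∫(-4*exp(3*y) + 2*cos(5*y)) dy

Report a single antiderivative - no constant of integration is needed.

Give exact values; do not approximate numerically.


The answer is -4*exp(3*y)/3 + 2*sin(5*y)/5.
Step 1. Rewrite: now ∫(-4*exp(3*y)) dy + ∫(2*cos(5*y)) dy.
Step 2. Evaluate the standard form: now -4*exp(3*y)/3 + ∫(2*cos(5*y)) dy.
Step 3. Evaluate the standard form: now -4*exp(3*y)/3 + 2*sin(5*y)/5.
Answer: -4*exp(3*y)/3 + 2*sin(5*y)/5.


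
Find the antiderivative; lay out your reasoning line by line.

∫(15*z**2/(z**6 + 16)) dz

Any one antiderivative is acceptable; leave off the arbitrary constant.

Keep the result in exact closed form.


Step 1. Substitute u = z**3, turning ∫(15*z**2/(z**6 + 16)) dz into ∫(5/(u**2 + 16)) du: now ∫(5/(u**2 + 16)) du.
Step 2. Evaluate the standard form: now 5*atan(u/4)/4.
Step 3. Substitute back u = z**3: now 5*atan(z**3/4)/4.
Answer: 5*atan(z**3/4)/4.


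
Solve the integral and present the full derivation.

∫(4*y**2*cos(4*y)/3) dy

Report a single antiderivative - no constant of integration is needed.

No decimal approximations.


Step 1. Integrate ∫(4*y**2*cos(4*y)/3) dy by parts with u = y**2, dv = (4*cos(4*y)/3) dy, so v = sin(4*y)/3: now y**2*sin(4*y)/3 + ∫(-2*y*sin(4*y)/3) dy.
Step 2. Integrate ∫(-2*y*sin(4*y)/3) dy by parts with u = y, dv = (-2*sin(4*y)/3) dy, so v = cos(4*y)/6: now y**2*sin(4*y)/3 + y*cos(4*y)/6 + ∫(-cos(4*y)/6) dy.
Step 3. Evaluate the standard form: now y**2*sin(4*y)/3 + y*cos(4*y)/6 - sin(4*y)/24.
Answer: y**2*sin(4*y)/3 + y*cos(4*y)/6 - sin(4*y)/24.


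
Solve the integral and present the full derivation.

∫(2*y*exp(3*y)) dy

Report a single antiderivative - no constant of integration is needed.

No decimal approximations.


Step 1. Integrate ∫(2*y*exp(3*y)) dy by parts with u = y, dv = (2*exp(3*y)) dy, so v = 2*exp(3*y)/3: now 2*y*exp(3*y)/3 + ∫(-2*exp(3*y)/3) dy.
Step 2. Evaluate the standard form: now 2*y*exp(3*y)/3 - 2*exp(3*y)/9.
Answer: 2*y*exp(3*y)/3 - 2*exp(3*y)/9.


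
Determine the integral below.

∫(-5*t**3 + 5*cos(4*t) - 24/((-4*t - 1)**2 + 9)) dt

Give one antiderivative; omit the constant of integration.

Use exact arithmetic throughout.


Answer: -5*t**4/4 + 5*sin(4*t)/4 - 2*atan(4*t/3 + 1/3).


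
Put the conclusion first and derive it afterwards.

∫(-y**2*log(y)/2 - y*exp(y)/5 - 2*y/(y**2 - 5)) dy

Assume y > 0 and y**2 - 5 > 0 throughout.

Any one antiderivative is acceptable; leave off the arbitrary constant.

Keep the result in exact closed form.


The answer is -y**3*log(y)/6 + y**3/18 - y*exp(y)/5 + exp(y)/5 - log(y**2 - 5).
Step 1. Rewrite: now ∫(-2*y/(y**2 - 5)) dy + ∫(-y*exp(y)/5) dy + ∫(-y**2*log(y)/2) dy.
Step 2. Substitute u = y**2 - 5, turning ∫(-2*y/(y**2 - 5)) dy into ∫(-1/u) du: now ∫(-1/u) du + ∫(-y*exp(y)/5) dy + ∫(-y**2*log(y)/2) dy.
Step 3. Evaluate the standard form [assuming u > 0]: now -log(u) + ∫(-y*exp(y)/5) dy + ∫(-y**2*log(y)/2) dy.
Step 4. Substitute back u = y**2 - 5: now -log(y**2 - 5) + ∫(-y*exp(y)/5) dy + ∫(-y**2*log(y)/2) dy.
Step 5. Integrate ∫(-y**2*log(y)/2) dy by parts with u = log(y), dv = (-y**2/2) dy, so v = -y**3/6 [assuming y > 0]: now -y**3*log(y)/6 - log(y**2 - 5) + ∫(y**2/6) dy + ∫(-y*exp(y)/5) dy.
Step 6. Evaluate the standard form: now -y**3*log(y)/6 + y**3/18 - log(y**2 - 5) + ∫(-y*exp(y)/5) dy.
Step 7. Integrate ∫(-y*exp(y)/5) dy by parts with u = y, dv = (-exp(y)/5) dy, so v = -exp(y)/5: now -y**3*log(y)/6 + y**3/18 - y*exp(y)/5 - log(y**2 - 5) + ∫(exp(y)/5) dy.
Step 8. Evaluate the standard form: now -y**3*log(y)/6 + y**3/18 - y*exp(y)/5 + exp(y)/5 - log(y**2 - 5).
Answer: -y**3*log(y)/6 + y**3/18 - y*exp(y)/5 + exp(y)/5 - log(y**2 - 5).


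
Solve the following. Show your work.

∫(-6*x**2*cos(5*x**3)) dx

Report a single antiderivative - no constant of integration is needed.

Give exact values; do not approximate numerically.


Step 1. Substitute u = x**3, turning ∫(-6*x**2*cos(5*x**3)) dx into ∫(-2*cos(5*u)) du: now ∫(-2*cos(5*u)) du.
Step 2. Evaluate the standard form: now -2*sin(5*u)/5.
Step 3. Substitute back u = x**3: now -2*sin(5*x**3)/5.
Answer: -2*sin(5*x**3)/5.


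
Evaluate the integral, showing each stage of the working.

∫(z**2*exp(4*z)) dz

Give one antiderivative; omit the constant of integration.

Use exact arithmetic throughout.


Step 1. Integrate ∫(z**2*exp(4*z)) dz by parts with u = z**2, dv = (exp(4*z)) dz, so v = exp(4*z)/4: now z**2*exp(4*z)/4 + ∫(-z*exp(4*z)/2) dz.
Step 2. Integrate ∫(-z*exp(4*z)/2) dz by parts with u = z, dv = (-exp(4*z)/2) dz, so v = -exp(4*z)/8: now z**2*exp(4*z)/4 - z*exp(4*z)/8 + ∫(exp(4*z)/8) dz.
Step 3. Evaluate the standard form: now z**2*exp(4*z)/4 - z*exp(4*z)/8 + exp(4*z)/32.
Answer: z**2*exp(4*z)/4 - z*exp(4*z)/8 + exp(4*z)/32.


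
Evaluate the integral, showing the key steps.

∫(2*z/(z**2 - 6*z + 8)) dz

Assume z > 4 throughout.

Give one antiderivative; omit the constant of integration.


Step 1. Decompose ∫(2*z/(z**2 - 6*z + 8)) dz by partial fractions, 2*z/(z**2 - 6*z + 8) = -2/(z - 2) + 4/(z - 4): now ∫(4/(z - 4)) dz + ∫(-2/(z - 2)) dz.
Step 2. Evaluate the standard form [assuming z > 4]: now 4*log(z - 4) + ∫(-2/(z - 2)) dz.
Step 3. Evaluate the standard form [assuming z > 2]: now 4*log(z - 4) - 2*log(z - 2).
Answer: 4*log(z - 4) - 2*log(z - 2).


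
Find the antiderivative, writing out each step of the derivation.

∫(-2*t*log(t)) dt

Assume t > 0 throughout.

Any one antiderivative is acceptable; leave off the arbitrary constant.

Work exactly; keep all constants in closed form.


Step 1. Integrate ∫(-2*t*log(t)) dt by parts with u = log(t), dv = (-2*t) dt, so v = -t**2 [assuming t > 0]: now -t**2*log(t) + ∫(t) dt.
Step 2. Evaluate the standard form: now -t**2*log(t) + t**2/2.
Answer: -t**2*log(t) + t**2/2.


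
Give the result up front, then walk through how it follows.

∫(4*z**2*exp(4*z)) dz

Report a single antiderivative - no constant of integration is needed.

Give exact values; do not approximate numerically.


The answer is z**2*exp(4*z) - z*exp(4*z)/2 + exp(4*z)/8.
Step 1. Integrate ∫(4*z**2*exp(4*z)) dz by parts with u = z**2, dv = (4*exp(4*z)) dz, so v = exp(4*z): now z**2*exp(4*z) + ∫(-2*z*exp(4*z)) dz.
Step 2. Integrate ∫(-2*z*exp(4*z)) dz by parts with u = z, dv = (-2*exp(4*z)) dz, so v = -exp(4*z)/2: now z**2*exp(4*z) - z*exp(4*z)/2 + ∫(exp(4*z)/2) dz.
Step 3. Evaluate the standard form: now z**2*exp(4*z) - z*exp(4*z)/2 + exp(4*z)/8.
Answer: z**2*exp(4*z) - z*exp(4*z)/2 + exp(4*z)/8.


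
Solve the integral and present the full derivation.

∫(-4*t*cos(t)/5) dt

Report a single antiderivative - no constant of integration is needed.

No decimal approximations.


Step 1. Integrate ∫(-4*t*cos(t)/5) dt by parts with u = t, dv = (-4*cos(t)/5) dt, so v = -4*sin(t)/5: now -4*t*sin(t)/5 + ∫(4*sin(t)/5) dt.
Step 2. Evaluate the standard form: now -4*t*sin(t)/5 - 4*cos(t)/5.
Answer: -4*t*sin(t)/5 - 4*cos(t)/5.


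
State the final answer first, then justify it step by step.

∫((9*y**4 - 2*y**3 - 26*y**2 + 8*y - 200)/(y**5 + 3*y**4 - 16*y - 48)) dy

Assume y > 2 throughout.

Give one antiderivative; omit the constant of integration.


The answer is -log(y - 2) + 5*log(y + 2) + 5*log(y + 3) - atan(y/2).
Step 1. Decompose ∫((9*y**4 - 2*y**3 - 26*y**2 + 8*y - 200)/(y**5 + 3*y**4 - 16*y - 48)) dy by partial fractions, (9*y**4 - 2*y**3 - 26*y**2 + 8*y - 200)/(y**5 + 3*y**4 - 16*y - 48) = -2/(y**2 + 4) + 5/(y + 3) + 5/(y + 2) - 1/(y - 2): now ∫(-1/(y - 2)) dy + ∫(5/(y + 2)) dy + ∫(5/(y + 3)) dy + ∫(-2/(y**2 + 4)) dy.
Step 2. Evaluate the standard form [assuming y > -2]: now 5*log(y + 2) + ∫(-1/(y - 2)) dy + ∫(5/(y + 3)) dy + ∫(-2/(y**2 + 4)) dy.
Step 3. Evaluate the standard form [assuming y > -3]: now 5*log(y + 2) + 5*log(y + 3) + ∫(-1/(y - 2)) dy + ∫(-2/(y**2 + 4)) dy.
Step 4. Evaluate the standard form [assuming y > 2]: now -log(y - 2) + 5*log(y + 2) + 5*log(y + 3) + ∫(-2/(y**2 + 4)) dy.
Step 5. Evaluate the standard form: now -log(y - 2) + 5*log(y + 2) + 5*log(y + 3) - atan(y/2).
Answer: -log(y - 2) + 5*log(y + 2) + 5*log(y + 3) - atan(y/2).


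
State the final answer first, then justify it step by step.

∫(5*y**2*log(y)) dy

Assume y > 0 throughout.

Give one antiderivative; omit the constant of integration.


The answer is 5*y**3*log(y)/3 - 5*y**3/9.
Step 1. Integrate ∫(5*y**2*log(y)) dy by parts with u = log(y), dv = (5*y**2) dy, so v = 5*y**3/3 [assuming y > 0]: now 5*y**3*log(y)/3 + ∫(-5*y**2/3) dy.
Step 2. Evaluate the standard form: now 5*y**3*log(y)/3 - 5*y**3/9.
Answer: 5*y**3*log(y)/3 - 5*y**3/9.


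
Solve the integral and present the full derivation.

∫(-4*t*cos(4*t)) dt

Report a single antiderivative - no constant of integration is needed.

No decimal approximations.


Step 1. Integrate ∫(-4*t*cos(4*t)) dt by parts with u = t, dv = (-4*cos(4*t)) dt, so v = -sin(4*t): now -t*sin(4*t) + ∫(sin(4*t)) dt.
Step 2. Evaluate the standard form: now -t*sin(4*t) - cos(4*t)/4.
Answer: -t*sin(4*t) - cos(4*t)/4.


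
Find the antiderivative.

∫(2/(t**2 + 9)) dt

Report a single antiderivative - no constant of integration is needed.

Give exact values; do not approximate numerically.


Answer: 2*atan(t/3)/3.


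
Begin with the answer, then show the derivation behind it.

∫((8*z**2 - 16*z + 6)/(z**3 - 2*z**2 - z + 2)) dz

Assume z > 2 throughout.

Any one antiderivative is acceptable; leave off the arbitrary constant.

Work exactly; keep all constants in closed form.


The answer is 2*log(z - 2) + log(z - 1) + 5*log(z + 1).
Step 1. Decompose ∫((8*z**2 - 16*z + 6)/(z**3 - 2*z**2 - z + 2)) dz by partial fractions, (8*z**2 - 16*z + 6)/(z**3 - 2*z**2 - z + 2) = 5/(z + 1) + 1/(z - 1) + 2/(z - 2): now ∫(2/(z - 2)) dz + ∫(1/(z - 1)) dz + ∫(5/(z + 1)) dz.
Step 2. Evaluate the standard form [assuming z > 1]: now log(z - 1) + ∫(2/(z - 2)) dz + ∫(5/(z + 1)) dz.
Step 3. Evaluate the standard form [assuming z > 2]: now 2*log(z - 2) + log(z - 1) + ∫(5/(z + 1)) dz.
Step 4. Evaluate the standard form [assuming z > -1]: now 2*log(z - 2) + log(z - 1) + 5*log(z + 1).
Answer: 2*log(z - 2) + log(z - 1) + 5*log(z + 1).


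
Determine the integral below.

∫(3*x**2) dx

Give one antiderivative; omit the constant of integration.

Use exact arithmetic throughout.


Answer: x**3.


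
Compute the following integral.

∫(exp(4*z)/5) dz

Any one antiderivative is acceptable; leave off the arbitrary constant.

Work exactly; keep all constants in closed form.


Answer: exp(4*z)/20.


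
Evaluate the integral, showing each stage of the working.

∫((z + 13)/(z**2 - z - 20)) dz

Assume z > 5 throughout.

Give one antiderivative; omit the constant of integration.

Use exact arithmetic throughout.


Step 1. Decompose ∫((z + 13)/(z**2 - z - 20)) dz by partial fractions, (z + 13)/(z**2 - z - 20) = -1/(z + 4) + 2/(z - 5): now ∫(2/(z - 5)) dz + ∫(-1/(z + 4)) dz.
Step 2. Evaluate the standard form [assuming z > 5]: now 2*log(z - 5) + ∫(-1/(z + 4)) dz.
Step 3. Evaluate the standard form [assuming z > -4]: now 2*log(z - 5) - log(z + 4).
Answer: 2*log(z - 5) - log(z + 4).


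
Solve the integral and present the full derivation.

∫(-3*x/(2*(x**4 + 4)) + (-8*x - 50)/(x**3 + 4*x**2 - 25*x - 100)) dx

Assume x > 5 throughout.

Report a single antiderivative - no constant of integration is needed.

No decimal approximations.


Step 1. Rewrite: now ∫(-3*x/(2*(x**4 + 4))) dx + ∫((-8*x - 50)/(x**3 + 4*x**2 - 25*x - 100)) dx.
Step 2. Decompose ∫((-8*x - 50)/(x**3 + 4*x**2 - 25*x - 100)) dx by partial fractions, (-8*x - 50)/(x**3 + 4*x**2 - 25*x - 100) = -1/(x + 5) + 2/(x + 4) - 1/(x - 5): now ∫(-3*x/(2*(x**4 + 4))) dx + ∫(-1/(x - 5)) dx + ∫(2/(x + 4)) dx + ∫(-1/(x + 5)) dx.
Step 3. Evaluate the standard form [assuming x > 5]: now -log(x - 5) + ∫(-3*x/(2*(x**4 + 4))) dx + ∫(2/(x + 4)) dx + ∫(-1/(x + 5)) dx.
Step 4. Evaluate the standard form [assuming x > -5]: now -log(x - 5) - log(x + 5) + ∫(-3*x/(2*(x**4 + 4))) dx + ∫(2/(x + 4)) dx.
Step 5. Evaluate the standard form [assuming x > -4]: now -log(x - 5) + 2*log(x + 4) - log(x + 5) + ∫(-3*x/(2*(x**4 + 4))) dx.
Step 6. Substitute u = x**2, turning ∫(-3*x/(2*(x**4 + 4))) dx into ∫(-3/(4*(u**2 + 4))) du: now -log(x - 5) + 2*log(x + 4) - log(x + 5) + ∫(-3/(4*(u**2 + 4))) du.
Step 7. Evaluate the standard form: now -log(x - 5) + 2*log(x + 4) - log(x + 5) - 3*atan(u/2)/8.
Step 8. Substitute back u = x**2: now -log(x - 5) + 2*log(x + 4) - log(x + 5) - 3*atan(x**2/2)/8.
Answer: -log(x - 5) + 2*log(x + 4) - log(x + 5) - 3*atan(x**2/2)/8.


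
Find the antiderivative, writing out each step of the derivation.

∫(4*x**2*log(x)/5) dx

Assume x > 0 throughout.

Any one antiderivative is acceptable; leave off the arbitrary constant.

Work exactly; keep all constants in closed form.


Step 1. Integrate ∫(4*x**2*log(x)/5) dx by parts with u = log(x), dv = (4*x**2/5) dx, so v = 4*x**3/15 [assuming x > 0]: now 4*x**3*log(x)/15 + ∫(-4*x**2/15) dx.
Step 2. Evaluate the standard form: now 4*x**3*log(x)/15 - 4*x**3/45.
Answer: 4*x**3*log(x)/15 - 4*x**3/45.


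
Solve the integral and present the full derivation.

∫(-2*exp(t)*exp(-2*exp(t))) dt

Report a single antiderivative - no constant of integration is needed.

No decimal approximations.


Step 1. Substitute u = exp(t), turning ∫(-2*exp(t)*exp(-2*exp(t))) dt into ∫(-2*exp(-2*u)) du: now ∫(-2*exp(-2*u)) du.
Step 2. Evaluate the standard form: now exp(-2*u).
Step 3. Substitute back u = exp(t): now exp(-2*exp(t)).
Answer: exp(-2*exp(t)).


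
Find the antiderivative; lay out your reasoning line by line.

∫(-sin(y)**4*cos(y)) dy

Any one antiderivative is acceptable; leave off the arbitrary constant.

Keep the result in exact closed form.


Step 1. Substitute u = sin(y), turning ∫(-sin(y)**4*cos(y)) dy into ∫(-u**4) du: now ∫(-u**4) du.
Step 2. Evaluate the standard form: now -u**5/5.
Step 3. Substitute back u = sin(y): now -sin(y)**5/5.
Answer: -sin(y)**5/5.


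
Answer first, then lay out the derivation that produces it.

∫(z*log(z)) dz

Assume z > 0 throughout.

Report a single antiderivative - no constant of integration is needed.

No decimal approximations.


The answer is z**2*log(z)/2 - z**2/4.
Step 1. Integrate ∫(z*log(z)) dz by parts with u = log(z), dv = (z) dz, so v = z**2/2 [assuming z > 0]: now z**2*log(z)/2 + ∫(-z/2) dz.
Step 2. Evaluate the standard form: now z**2*log(z)/2 - z**2/4.
Answer: z**2*log(z)/2 - z**2/4.


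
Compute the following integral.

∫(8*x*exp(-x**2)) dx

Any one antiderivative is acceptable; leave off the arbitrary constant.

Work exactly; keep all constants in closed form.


Answer: -4*exp(-x**2).


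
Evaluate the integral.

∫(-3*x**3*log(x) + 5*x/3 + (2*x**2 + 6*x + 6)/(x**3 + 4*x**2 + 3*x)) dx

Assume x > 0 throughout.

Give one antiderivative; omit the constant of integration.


Answer: -3*x**4*log(x)/4 + 3*x**4/16 + 5*x**2/6 + 2*log(x) - log(x + 1) + log(x + 3).


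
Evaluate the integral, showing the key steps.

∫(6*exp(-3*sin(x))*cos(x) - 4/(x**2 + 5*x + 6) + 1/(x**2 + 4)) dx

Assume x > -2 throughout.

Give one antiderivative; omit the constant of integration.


Step 1. Rewrite: now ∫(6*exp(-3*sin(x))*cos(x)) dx + ∫(1/(x**2 + 4)) dx + ∫(-4/(x**2 + 5*x + 6)) dx.
Step 2. Substitute u = sin(x), turning ∫(6*exp(-3*sin(x))*cos(x)) dx into ∫(6*exp(-3*u)) du: now ∫(1/(x**2 + 4)) dx + ∫(-4/(x**2 + 5*x + 6)) dx + ∫(6*exp(-3*u)) du.
Step 3. Evaluate the standard form: now ∫(1/(x**2 + 4)) dx + ∫(-4/(x**2 + 5*x + 6)) dx - 2*exp(-3*u).
Step 4. Substitute back u = sin(x): now ∫(1/(x**2 + 4)) dx + ∫(-4/(x**2 + 5*x + 6)) dx - 2*exp(-3*sin(x)).
Step 5. Evaluate the standard form: now atan(x/2)/2 + ∫(-4/(x**2 + 5*x + 6)) dx - 2*exp(-3*sin(x)).
Step 6. Decompose ∫(-4/(x**2 + 5*x + 6)) dx by partial fractions, -4/(x**2 + 5*x + 6) = 4/(x + 3) - 4/(x + 2): now atan(x/2)/2 + ∫(-4/(x + 2)) dx + ∫(4/(x + 3)) dx - 2*exp(-3*sin(x)).
Step 7. Evaluate the standard form [assuming x > -3]: now 4*log(x + 3) + atan(x/2)/2 + ∫(-4/(x + 2)) dx - 2*exp(-3*sin(x)).
Step 8. Evaluate the standard form [assuming x > -2]: now -4*log(x + 2) + 4*log(x + 3) + atan(x/2)/2 - 2*exp(-3*sin(x)).
Answer: -4*log(x + 2) + 4*log(x + 3) + atan(x/2)/2 - 2*exp(-3*sin(x)).


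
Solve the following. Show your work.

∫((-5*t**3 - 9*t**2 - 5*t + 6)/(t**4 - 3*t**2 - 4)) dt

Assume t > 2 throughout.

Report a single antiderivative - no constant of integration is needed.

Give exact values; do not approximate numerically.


Step 1. Decompose ∫((-5*t**3 - 9*t**2 - 5*t + 6)/(t**4 - 3*t**2 - 4)) dt by partial fractions, (-5*t**3 - 9*t**2 - 5*t + 6)/(t**4 - 3*t**2 - 4) = -3/(t**2 + 1) - 1/(t + 2) - 4/(t - 2): now ∫(-4/(t - 2)) dt + ∫(-1/(t + 2)) dt + ∫(-3/(t**2 + 1)) dt.
Step 2. Evaluate the standard form [assuming t > -2]: now -log(t + 2) + ∫(-4/(t - 2)) dt + ∫(-3/(t**2 + 1)) dt.
Step 3. Evaluate the standard form [assuming t > 2]: now -4*log(t - 2) - log(t + 2) + ∫(-3/(t**2 + 1)) dt.
Step 4. Evaluate the standard form: now -4*log(t - 2) - log(t + 2) - 3*atan(t).
Answer: -4*log(t - 2) - log(t + 2) - 3*atan(t).


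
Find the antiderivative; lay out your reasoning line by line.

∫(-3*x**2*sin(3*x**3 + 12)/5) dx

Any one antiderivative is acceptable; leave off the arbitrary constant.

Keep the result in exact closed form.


Step 1. Substitute u = x**3 + 4, turning ∫(-3*x**2*sin(3*x**3 + 12)/5) dx into ∫(-sin(3*u)/5) du: now ∫(-sin(3*u)/5) du.
Step 2. Evaluate the standard form: now cos(3*u)/15.
Step 3. Substitute back u = x**3 + 4: now cos(3*x**3 + 12)/15.
Answer: cos(3*x**3 + 12)/15.


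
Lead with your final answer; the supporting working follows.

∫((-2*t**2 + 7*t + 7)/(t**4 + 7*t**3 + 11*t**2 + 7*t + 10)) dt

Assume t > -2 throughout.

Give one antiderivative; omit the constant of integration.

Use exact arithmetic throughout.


The answer is -log(t + 2) + log(t + 5) + atan(t).
Step 1. Decompose ∫((-2*t**2 + 7*t + 7)/(t**4 + 7*t**3 + 11*t**2 + 7*t + 10)) dt by partial fractions, (-2*t**2 + 7*t + 7)/(t**4 + 7*t**3 + 11*t**2 + 7*t + 10) = 1/(t**2 + 1) + 1/(t + 5) - 1/(t + 2): now ∫(-1/(t + 2)) dt + ∫(1/(t + 5)) dt + ∫(1/(t**2 + 1)) dt.
Step 2. Evaluate the standard form [assuming t > -5]: now log(t + 5) + ∫(-1/(t + 2)) dt + ∫(1/(t**2 + 1)) dt.
Step 3. Evaluate the standard form [assuming t > -2]: now -log(t + 2) + log(t + 5) + ∫(1/(t**2 + 1)) dt.
Step 4. Evaluate the standard form: now -log(t + 2) + log(t + 5) + atan(t).
Answer: -log(t + 2) + log(t + 5) + atan(t).


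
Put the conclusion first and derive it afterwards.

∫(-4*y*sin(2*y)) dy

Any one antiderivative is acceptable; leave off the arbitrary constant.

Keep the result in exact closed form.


The answer is 2*y*cos(2*y) - sin(2*y).
Step 1. Integrate ∫(-4*y*sin(2*y)) dy by parts with u = y, dv = (-4*sin(2*y)) dy, so v = 2*cos(2*y): now 2*y*cos(2*y) + ∫(-2*cos(2*y)) dy.
Step 2. Evaluate the standard form: now 2*y*cos(2*y) - sin(2*y).
Answer: 2*y*cos(2*y) - sin(2*y).


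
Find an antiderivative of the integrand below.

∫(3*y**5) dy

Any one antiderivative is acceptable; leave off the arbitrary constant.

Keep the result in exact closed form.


Answer: y**6/2.


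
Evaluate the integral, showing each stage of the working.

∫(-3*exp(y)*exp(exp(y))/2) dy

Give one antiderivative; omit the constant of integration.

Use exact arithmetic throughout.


Step 1. Substitute u = exp(y), turning ∫(-3*exp(y)*exp(exp(y))/2) dy into ∫(-3*exp(u)/2) du: now ∫(-3*exp(u)/2) du.
Step 2. Evaluate the standard form: now -3*exp(u)/2.
Step 3. Substitute back u = exp(y): now -3*exp(exp(y))/2.
Answer: -3*exp(exp(y))/2.


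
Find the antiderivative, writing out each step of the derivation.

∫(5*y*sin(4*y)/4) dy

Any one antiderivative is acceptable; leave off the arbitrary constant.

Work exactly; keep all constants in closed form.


Step 1. Integrate ∫(5*y*sin(4*y)/4) dy by parts with u = y, dv = (5*sin(4*y)/4) dy, so v = -5*cos(4*y)/16: now -5*y*cos(4*y)/16 + ∫(5*cos(4*y)/16) dy.
Step 2. Evaluate the standard form: now -5*y*cos(4*y)/16 + 5*sin(4*y)/64.
Answer: -5*y*cos(4*y)/16 + 5*sin(4*y)/64.


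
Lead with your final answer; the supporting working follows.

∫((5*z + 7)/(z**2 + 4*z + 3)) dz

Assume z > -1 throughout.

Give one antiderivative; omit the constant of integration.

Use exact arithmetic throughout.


The answer is log(z + 1) + 4*log(z + 3).
Step 1. Decompose ∫((5*z + 7)/(z**2 + 4*z + 3)) dz by partial fractions, (5*z + 7)/(z**2 + 4*z + 3) = 4/(z + 3) + 1/(z + 1): now ∫(1/(z + 1)) dz + ∫(4/(z + 3)) dz.
Step 2. Evaluate the standard form [assuming z > -3]: now 4*log(z + 3) + ∫(1/(z + 1)) dz.
Step 3. Evaluate the standard form [assuming z > -1]: now log(z + 1) + 4*log(z + 3).
Answer: log(z + 1) + 4*log(z + 3).


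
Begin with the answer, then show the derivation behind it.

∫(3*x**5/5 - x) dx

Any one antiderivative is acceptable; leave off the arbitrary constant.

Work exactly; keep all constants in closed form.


The answer is x**6/10 - x**2/2.
Step 1. Rewrite: now ∫(-x) dx + ∫(3*x**5/5) dx.
Step 2. Evaluate the standard form: now -x**2/2 + ∫(3*x**5/5) dx.
Step 3. Evaluate the standard form: now x**6/10 - x**2/2.
Answer: x**6/10 - x**2/2.


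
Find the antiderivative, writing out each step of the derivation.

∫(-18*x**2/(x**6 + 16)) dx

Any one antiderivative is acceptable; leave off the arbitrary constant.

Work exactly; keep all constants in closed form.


Step 1. Substitute u = x**3, turning ∫(-18*x**2/(x**6 + 16)) dx into ∫(-6/(u**2 + 16)) du: now ∫(-6/(u**2 + 16)) du.
Step 2. Evaluate the standard form: now -3*atan(u/4)/2.
Step 3. Substitute back u = x**3: now -3*atan(x**3/4)/2.
Answer: -3*atan(x**3/4)/2.


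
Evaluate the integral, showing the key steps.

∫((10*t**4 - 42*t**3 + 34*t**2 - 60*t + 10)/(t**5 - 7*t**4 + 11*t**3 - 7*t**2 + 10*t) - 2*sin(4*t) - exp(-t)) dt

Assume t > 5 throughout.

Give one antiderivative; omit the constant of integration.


Step 1. Rewrite: now ∫((10*t**4 - 42*t**3 + 34*t**2 - 60*t + 10)/(t**5 - 7*t**4 + 11*t**3 - 7*t**2 + 10*t)) dt + ∫(-exp(-t)) dt + ∫(-2*sin(4*t)) dt.
Step 2. Decompose ∫((10*t**4 - 42*t**3 + 34*t**2 - 60*t + 10)/(t**5 - 7*t**4 + 11*t**3 - 7*t**2 + 10*t)) dt by partial fractions, (10*t**4 - 42*t**3 + 34*t**2 - 60*t + 10)/(t**5 - 7*t**4 + 11*t**3 - 7*t**2 + 10*t) = -2/(t**2 + 1) + 5/(t - 2) + 4/(t - 5) + 1/t: now ∫(1/t) dt + ∫(4/(t - 5)) dt + ∫(5/(t - 2)) dt + ∫(-2/(t**2 + 1)) dt + ∫(-exp(-t)) dt + ∫(-2*sin(4*t)) dt.
Step 3. Evaluate the standard form [assuming t > 0]: now log(t) + ∫(4/(t - 5)) dt + ∫(5/(t - 2)) dt + ∫(-2/(t**2 + 1)) dt + ∫(-exp(-t)) dt + ∫(-2*sin(4*t)) dt.
Step 4. Evaluate the standard form [assuming t > 5]: now log(t) + 4*log(t - 5) + ∫(5/(t - 2)) dt + ∫(-2/(t**2 + 1)) dt + ∫(-exp(-t)) dt + ∫(-2*sin(4*t)) dt.
Step 5. Evaluate the standard form [assuming t > 2]: now log(t) + 4*log(t - 5) + 5*log(t - 2) + ∫(-2/(t**2 + 1)) dt + ∫(-exp(-t)) dt + ∫(-2*sin(4*t)) dt.
Step 6. Evaluate the standard form: now log(t) + 4*log(t - 5) + 5*log(t - 2) - 2*atan(t) + ∫(-exp(-t)) dt + ∫(-2*sin(4*t)) dt.
Step 7. Evaluate the standard form: now log(t) + 4*log(t - 5) + 5*log(t - 2) + cos(4*t)/2 - 2*atan(t) + ∫(-exp(-t)) dt.
Step 8. Evaluate the standard form: now log(t) + 4*log(t - 5) + 5*log(t - 2) + cos(4*t)/2 - 2*atan(t) + exp(-t).
Answer: log(t) + 4*log(t - 5) + 5*log(t - 2) + cos(4*t)/2 - 2*atan(t) + exp(-t).


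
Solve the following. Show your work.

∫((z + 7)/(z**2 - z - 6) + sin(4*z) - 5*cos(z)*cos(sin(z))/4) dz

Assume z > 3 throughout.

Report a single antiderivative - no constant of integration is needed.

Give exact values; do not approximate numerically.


Step 1. Rewrite: now ∫((z + 7)/(z**2 - z - 6)) dz + ∫(-5*cos(z)*cos(sin(z))/4) dz + ∫(sin(4*z)) dz.
Step 2. Evaluate the standard form: now -cos(4*z)/4 + ∫((z + 7)/(z**2 - z - 6)) dz + ∫(-5*cos(z)*cos(sin(z))/4) dz.
Step 3. Decompose ∫((z + 7)/(z**2 - z - 6)) dz by partial fractions, (z + 7)/(z**2 - z - 6) = -1/(z + 2) + 2/(z - 3): now -cos(4*z)/4 + ∫(-5*cos(z)*cos(sin(z))/4) dz + ∫(2/(z - 3)) dz + ∫(-1/(z + 2)) dz.
Step 4. Evaluate the standard form [assuming z > 3]: now 2*log(z - 3) - cos(4*z)/4 + ∫(-5*cos(z)*cos(sin(z))/4) dz + ∫(-1/(z + 2)) dz.
Step 5. Evaluate the standard form [assuming z > -2]: now 2*log(z - 3) - log(z + 2) - cos(4*z)/4 + ∫(-5*cos(z)*cos(sin(z))/4) dz.
Step 6. Substitute u = sin(z), turning ∫(-5*cos(z)*cos(sin(z))/4) dz into ∫(-5*cos(u)/4) du: now 2*log(z - 3) - log(z + 2) - cos(4*z)/4 + ∫(-5*cos(u)/4) du.
Step 7. Evaluate the standard form: now 2*log(z - 3) - log(z + 2) - 5*sin(u)/4 - cos(4*z)/4.
Step 8. Substitute back u = sin(z): now 2*log(z - 3) - log(z + 2) - 5*sin(sin(z))/4 - cos(4*z)/4.
Answer: 2*log(z - 3) - log(z + 2) - 5*sin(sin(z))/4 - cos(4*z)/4.


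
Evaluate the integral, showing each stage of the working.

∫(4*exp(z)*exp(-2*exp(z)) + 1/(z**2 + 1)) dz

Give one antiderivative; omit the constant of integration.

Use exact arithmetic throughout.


Step 1. Rewrite: now ∫(4*exp(z)*exp(-2*exp(z))) dz + ∫(1/(z**2 + 1)) dz.
Step 2. Evaluate the standard form: now atan(z) + ∫(4*exp(z)*exp(-2*exp(z))) dz.
Step 3. Substitute u = exp(z), turning ∫(4*exp(z)*exp(-2*exp(z))) dz into ∫(4*exp(-2*u)) du: now atan(z) + ∫(4*exp(-2*u)) du.
Step 4. Evaluate the standard form: now atan(z) - 2*exp(-2*u).
Step 5. Substitute back u = exp(z): now atan(z) - 2*exp(-2*exp(z)).
Answer: atan(z) - 2*exp(-2*exp(z)).


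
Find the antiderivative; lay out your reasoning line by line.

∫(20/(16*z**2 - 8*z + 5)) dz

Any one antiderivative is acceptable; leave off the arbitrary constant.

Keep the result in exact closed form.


Step 1. Substitute u = 4*z - 1, turning ∫(20/(16*z**2 - 8*z + 5)) dz into ∫(5/(u**2 + 4)) du: now ∫(5/(u**2 + 4)) du.
Step 2. Evaluate the standard form: now 5*atan(u/2)/2.
Step 3. Substitute back u = 4*z - 1: now 5*atan(2*z - 1/2)/2.
Answer: 5*atan(2*z - 1/2)/2.


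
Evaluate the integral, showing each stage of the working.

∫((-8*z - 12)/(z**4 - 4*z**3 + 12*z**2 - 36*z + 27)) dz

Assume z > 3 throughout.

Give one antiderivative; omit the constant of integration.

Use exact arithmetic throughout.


Step 1. Decompose ∫((-8*z - 12)/(z**4 - 4*z**3 + 12*z**2 - 36*z + 27)) dz by partial fractions, (-8*z - 12)/(z**4 - 4*z**3 + 12*z**2 - 36*z + 27) = 2/(z**2 + 9) + 1/(z - 1) - 1/(z - 3): now ∫(-1/(z - 3)) dz + ∫(1/(z - 1)) dz + ∫(2/(z**2 + 9)) dz.
Step 2. Evaluate the standard form [assuming z > 1]: now log(z - 1) + ∫(-1/(z - 3)) dz + ∫(2/(z**2 + 9)) dz.
Step 3. Evaluate the standard form [assuming z > 3]: now -log(z - 3) + log(z - 1) + ∫(2/(z**2 + 9)) dz.
Step 4. Evaluate the standard form: now -log(z - 3) + log(z - 1) + 2*atan(z/3)/3.
Answer: -log(z - 3) + log(z - 1) + 2*atan(z/3)/3.


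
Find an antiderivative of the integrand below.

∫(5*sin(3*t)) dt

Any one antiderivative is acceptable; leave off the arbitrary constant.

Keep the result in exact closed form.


Answer: -5*cos(3*t)/3.


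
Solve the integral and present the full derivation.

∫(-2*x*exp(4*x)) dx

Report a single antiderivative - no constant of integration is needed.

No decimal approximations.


Step 1. Integrate ∫(-2*x*exp(4*x)) dx by parts with u = x, dv = (-2*exp(4*x)) dx, so v = -exp(4*x)/2: now -x*exp(4*x)/2 + ∫(exp(4*x)/2) dx.
Step 2. Evaluate the standard form: now -x*exp(4*x)/2 + exp(4*x)/8.
Answer: -x*exp(4*x)/2 + exp(4*x)/8.


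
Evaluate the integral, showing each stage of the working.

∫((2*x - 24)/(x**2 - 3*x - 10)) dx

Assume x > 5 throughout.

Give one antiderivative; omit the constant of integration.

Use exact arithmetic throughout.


Step 1. Decompose ∫((2*x - 24)/(x**2 - 3*x - 10)) dx by partial fractions, (2*x - 24)/(x**2 - 3*x - 10) = 4/(x + 2) - 2/(x - 5): now ∫(-2/(x - 5)) dx + ∫(4/(x + 2)) dx.
Step 2. Evaluate the standard form [assuming x > -2]: now 4*log(x + 2) + ∫(-2/(x - 5)) dx.
Step 3. Evaluate the standard form [assuming x > 5]: now -2*log(x - 5) + 4*log(x + 2).
Answer: -2*log(x - 5) + 4*log(x + 2).


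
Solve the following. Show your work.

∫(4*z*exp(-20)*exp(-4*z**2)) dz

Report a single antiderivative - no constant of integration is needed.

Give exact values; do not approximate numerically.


Step 1. Substitute u = z**2 + 5, turning ∫(4*z*exp(-20)*exp(-4*z**2)) dz into ∫(2*exp(-4*u)) du: now ∫(2*exp(-4*u)) du.
Step 2. Evaluate the standard form: now -exp(-4*u)/2.
Step 3. Substitute back u = z**2 + 5: now -exp(-4*z**2 - 20)/2.
Answer: -exp(-4*z**2 - 20)/2.


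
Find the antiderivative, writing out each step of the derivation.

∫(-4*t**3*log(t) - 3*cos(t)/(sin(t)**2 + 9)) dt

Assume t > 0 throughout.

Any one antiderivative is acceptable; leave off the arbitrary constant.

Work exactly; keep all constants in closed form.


Step 1. Rewrite: now ∫(-4*t**3*log(t)) dt + ∫(-3*cos(t)/(sin(t)**2 + 9)) dt.
Step 2. Integrate ∫(-4*t**3*log(t)) dt by parts with u = log(t), dv = (-4*t**3) dt, so v = -t**4 [assuming t > 0]: now -t**4*log(t) + ∫(t**3) dt + ∫(-3*cos(t)/(sin(t)**2 + 9)) dt.
Step 3. Evaluate the standard form: now -t**4*log(t) + t**4/4 + ∫(-3*cos(t)/(sin(t)**2 + 9)) dt.
Step 4. Substitute u = sin(t), turning ∫(-3*cos(t)/(sin(t)**2 + 9)) dt into ∫(-3/(u**2 + 9)) du: now -t**4*log(t) + t**4/4 + ∫(-3/(u**2 + 9)) du.
Step 5. Evaluate the standard form: now -t**4*log(t) + t**4/4 - atan(u/3).
Step 6. Substitute back u = sin(t): now -t**4*log(t) + t**4/4 - atan(sin(t)/3).
Answer: -t**4*log(t) + t**4/4 - atan(sin(t)/3).


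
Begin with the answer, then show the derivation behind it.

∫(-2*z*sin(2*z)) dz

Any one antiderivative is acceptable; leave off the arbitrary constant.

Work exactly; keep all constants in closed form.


The answer is z*cos(2*z) - sin(2*z)/2.
Step 1. Integrate ∫(-2*z*sin(2*z)) dz by parts with u = z, dv = (-2*sin(2*z)) dz, so v = cos(2*z): now z*cos(2*z) + ∫(-cos(2*z)) dz.
Step 2. Evaluate the standard form: now z*cos(2*z) - sin(2*z)/2.
Answer: z*cos(2*z) - sin(2*z)/2.


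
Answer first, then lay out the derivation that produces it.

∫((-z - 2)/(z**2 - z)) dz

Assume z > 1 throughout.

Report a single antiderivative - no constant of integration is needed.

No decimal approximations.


The answer is 2*log(z) - 3*log(z - 1).
Step 1. Decompose ∫((-z - 2)/(z**2 - z)) dz by partial fractions, (-z - 2)/(z**2 - z) = -3/(z - 1) + 2/z: now ∫(2/z) dz + ∫(-3/(z - 1)) dz.
Step 2. Evaluate the standard form [assuming z > 1]: now -3*log(z - 1) + ∫(2/z) dz.
Step 3. Evaluate the standard form [assuming z > 0]: now 2*log(z) - 3*log(z - 1).
Answer: 2*log(z) - 3*log(z - 1).


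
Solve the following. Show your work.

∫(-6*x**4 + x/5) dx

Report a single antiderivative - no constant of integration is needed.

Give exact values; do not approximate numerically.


Step 1. Rewrite: now ∫(x/5) dx + ∫(-6*x**4) dx.
Step 2. Evaluate the standard form: now -6*x**5/5 + ∫(x/5) dx.
Step 3. Evaluate the standard form: now -6*x**5/5 + x**2/10.
Answer: -6*x**5/5 + x**2/10.


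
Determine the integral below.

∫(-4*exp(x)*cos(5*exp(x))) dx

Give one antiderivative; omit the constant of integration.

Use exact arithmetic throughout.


Answer: -4*sin(5*exp(x))/5.


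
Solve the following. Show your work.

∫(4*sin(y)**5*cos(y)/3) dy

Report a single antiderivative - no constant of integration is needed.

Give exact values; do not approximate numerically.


Step 1. Substitute u = sin(y), turning ∫(4*sin(y)**5*cos(y)/3) dy into ∫(4*u**5/3) du: now ∫(4*u**5/3) du.
Step 2. Evaluate the standard form: now 2*u**6/9.
Step 3. Substitute back u = sin(y): now 2*sin(y)**6/9.
Answer: 2*sin(y)**6/9.


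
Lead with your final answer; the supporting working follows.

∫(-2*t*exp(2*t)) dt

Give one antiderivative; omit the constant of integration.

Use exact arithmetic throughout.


The answer is -t*exp(2*t) + exp(2*t)/2.
Step 1. Integrate ∫(-2*t*exp(2*t)) dt by parts with u = t, dv = (-2*exp(2*t)) dt, so v = -exp(2*t): now -t*exp(2*t) + ∫(exp(2*t)) dt.
Step 2. Evaluate the standard form: now -t*exp(2*t) + exp(2*t)/2.
Answer: -t*exp(2*t) + exp(2*t)/2.


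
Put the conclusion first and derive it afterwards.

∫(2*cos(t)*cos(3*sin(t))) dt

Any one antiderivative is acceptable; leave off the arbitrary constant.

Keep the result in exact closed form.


The answer is 2*sin(3*sin(t))/3.
Step 1. Substitute u = sin(t), turning ∫(2*cos(t)*cos(3*sin(t))) dt into ∫(2*cos(3*u)) du: now ∫(2*cos(3*u)) du.
Step 2. Evaluate the standard form: now 2*sin(3*u)/3.
Step 3. Substitute back u = sin(t): now 2*sin(3*sin(t))/3.
Answer: 2*sin(3*sin(t))/3.


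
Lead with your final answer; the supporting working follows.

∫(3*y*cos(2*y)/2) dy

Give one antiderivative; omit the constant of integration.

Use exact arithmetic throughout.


The answer is 3*y*sin(2*y)/4 + 3*cos(2*y)/8.
Step 1. Integrate ∫(3*y*cos(2*y)/2) dy by parts with u = y, dv = (3*cos(2*y)/2) dy, so v = 3*sin(2*y)/4: now 3*y*sin(2*y)/4 + ∫(-3*sin(2*y)/4) dy.
Step 2. Evaluate the standard form: now 3*y*sin(2*y)/4 + 3*cos(2*y)/8.
Answer: 3*y*sin(2*y)/4 + 3*cos(2*y)/8.
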